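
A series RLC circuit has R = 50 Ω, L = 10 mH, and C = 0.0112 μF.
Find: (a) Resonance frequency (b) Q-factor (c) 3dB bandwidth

Step 1 — Resonance condition Im(Z)=0 gives ω₀ = 1/√(LC).
Step 2 — ω₀ = 1/√(0.01·1.12e-08) = 9.449e+04 rad/s.
Step 3 — f₀ = ω₀/(2π) = 1.504e+04 Hz.
Step 4 — Series Q: Q = ω₀L/R = 9.449e+04·0.01/50 = 18.9.
Step 5 — 3dB bandwidth: Δω = ω₀/Q = 5000 rad/s; BW = Δω/(2π) = 795.8 Hz.

(a) f₀ = 1.504e+04 Hz  (b) Q = 18.9  (c) BW = 795.8 Hz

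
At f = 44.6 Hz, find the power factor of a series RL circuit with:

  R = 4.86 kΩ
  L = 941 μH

Step 1 — Angular frequency: ω = 2π·f = 2π·44.6 = 280.2 rad/s.
Step 2 — Component impedances:
  R: Z = R = 4860 Ω
  L: Z = jωL = j·280.2·0.000941 = 0 + j0.2637 Ω
Step 3 — Series combination: Z_total = R + L = 4860 + j0.2637 Ω = 4860∠0.0° Ω.
Step 4 — Power factor: PF = cos(φ) = Re(Z)/|Z| = 4860/4860 = 1.
Step 5 — Type: Im(Z) = 0.2637 ⇒ lagging (phase φ = 0.0°).

PF = 1 (lagging, φ = 0.0°)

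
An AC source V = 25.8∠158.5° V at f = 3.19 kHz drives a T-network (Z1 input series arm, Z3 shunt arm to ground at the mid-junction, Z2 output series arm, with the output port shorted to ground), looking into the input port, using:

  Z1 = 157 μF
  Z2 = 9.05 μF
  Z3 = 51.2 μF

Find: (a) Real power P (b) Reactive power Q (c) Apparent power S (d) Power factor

Step 1 — Angular frequency: ω = 2π·f = 2π·3190 = 2.004e+04 rad/s.
Step 2 — Component impedances:
  Z1: Z = 1/(jωC) = -j/(ω·C) = 0 - j0.3178 Ω
  Z2: Z = 1/(jωC) = -j/(ω·C) = 0 - j5.513 Ω
  Z3: Z = 1/(jωC) = -j/(ω·C) = 0 - j0.9744 Ω
Step 3 — With the output port shorted to ground, the output series arm Z2 runs from the junction to ground; the shunt arm Z3 also runs from the junction to ground. They appear in parallel: Z3 || Z2 = 0 - j0.8281 Ω.
Step 4 — Series with input arm Z1: Z_in = Z1 + (Z3 || Z2) = 0 - j1.146 Ω = 1.146∠-90.0° Ω.
Step 5 — Source phasor: V = 25.8∠158.5° V = -24 + j9.456 V.
Step 6 — Current: I = V / Z = -8.252 - j20.95 A = 22.52∠-111.5° A.
Step 7 — Complex power: S = V·I* = 0 - j580.9 VA.
Step 8 — Real power: P = Re(S) = 0 W.
Step 9 — Reactive power: Q = Im(S) = -580.9 VAR.
Step 10 — Apparent power: |S| = 580.9 VA.
Step 11 — Power factor: PF = P/|S| = 0 (leading).

(a) P = 0 W  (b) Q = -580.9 VAR  (c) S = 580.9 VA  (d) PF = 0 (leading)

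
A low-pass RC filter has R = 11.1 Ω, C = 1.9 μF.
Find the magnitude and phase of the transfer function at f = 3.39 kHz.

Step 1 — Angular frequency: ω = 2π·3390 = 2.13e+04 rad/s.
Step 2 — Transfer function: H(jω) = 1/(1 + jωRC).
Step 3 — Denominator: 1 + jωRC = 1 + j·2.13e+04·11.1·1.9e-06 = 1 + j0.4492.
Step 4 — H = 0.8321 - j0.3738.
Step 5 — Magnitude: |H| = 0.9122 (-0.8 dB); phase: φ = -24.2°.

|H| = 0.9122 (-0.8 dB), φ = -24.2°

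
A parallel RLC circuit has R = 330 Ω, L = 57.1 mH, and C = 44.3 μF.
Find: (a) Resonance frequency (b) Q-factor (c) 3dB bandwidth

Step 1 — Resonance: ω₀ = 1/√(LC) = 1/√(0.0571·4.43e-05) = 628.8 rad/s.
Step 2 — f₀ = ω₀/(2π) = 100.1 Hz.
Step 3 — Parallel Q: Q = R/(ω₀L) = 330/(628.8·0.0571) = 9.192.
Step 4 — Bandwidth: Δω = ω₀/Q = 68.4 rad/s; BW = Δω/(2π) = 10.89 Hz.

(a) f₀ = 100.1 Hz  (b) Q = 9.192  (c) BW = 10.89 Hz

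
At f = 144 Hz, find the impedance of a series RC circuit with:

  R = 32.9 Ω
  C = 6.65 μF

Step 1 — Angular frequency: ω = 2π·f = 2π·144 = 904.8 rad/s.
Step 2 — Component impedances:
  R: Z = R = 32.9 Ω
  C: Z = 1/(jωC) = -j/(ω·C) = 0 - j166.2 Ω
Step 3 — Series combination: Z_total = R + C = 32.9 - j166.2 Ω = 169.4∠-78.8° Ω.

Z = 32.9 - j166.2 Ω = 169.4∠-78.8° Ω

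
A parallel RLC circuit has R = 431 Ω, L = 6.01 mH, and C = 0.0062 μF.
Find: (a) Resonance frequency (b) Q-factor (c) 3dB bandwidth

Step 1 — Resonance: ω₀ = 1/√(LC) = 1/√(0.00601·6.2e-09) = 1.638e+05 rad/s.
Step 2 — f₀ = ω₀/(2π) = 2.607e+04 Hz.
Step 3 — Parallel Q: Q = R/(ω₀L) = 431/(1.638e+05·0.00601) = 0.4378.
Step 4 — Bandwidth: Δω = ω₀/Q = 3.742e+05 rad/s; BW = Δω/(2π) = 5.956e+04 Hz.

(a) f₀ = 2.607e+04 Hz  (b) Q = 0.4378  (c) BW = 5.956e+04 Hz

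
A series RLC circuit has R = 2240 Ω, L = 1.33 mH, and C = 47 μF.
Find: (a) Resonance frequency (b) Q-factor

Step 1 — Resonance condition Im(Z)=0 gives ω₀ = 1/√(LC).
Step 2 — ω₀ = 1/√(0.00133·4.7e-05) = 4000 rad/s.
Step 3 — f₀ = ω₀/(2π) = 636.6 Hz.
Step 4 — Series Q: Q = ω₀L/R = 4000·0.00133/2240 = 0.002375.

(a) f₀ = 636.6 Hz  (b) Q = 0.002375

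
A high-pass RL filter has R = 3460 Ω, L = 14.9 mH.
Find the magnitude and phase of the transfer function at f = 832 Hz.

Step 1 — Angular frequency: ω = 2π·832 = 5228 rad/s.
Step 2 — Transfer function: H(jω) = jωL/(R + jωL).
Step 3 — Numerator jωL = j·77.89; denominator R + jωL = 3460 + j77.89.
Step 4 — H = 0.0005065 + j0.0225.
Step 5 — Magnitude: |H| = 0.02251 (-33.0 dB); phase: φ = 88.7°.

|H| = 0.02251 (-33.0 dB), φ = 88.7°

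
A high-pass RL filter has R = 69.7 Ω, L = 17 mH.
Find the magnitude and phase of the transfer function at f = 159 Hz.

Step 1 — Angular frequency: ω = 2π·159 = 999 rad/s.
Step 2 — Transfer function: H(jω) = jωL/(R + jωL).
Step 3 — Numerator jωL = j·16.98; denominator R + jωL = 69.7 + j16.98.
Step 4 — H = 0.05605 + j0.23.
Step 5 — Magnitude: |H| = 0.2367 (-12.5 dB); phase: φ = 76.3°.

|H| = 0.2367 (-12.5 dB), φ = 76.3°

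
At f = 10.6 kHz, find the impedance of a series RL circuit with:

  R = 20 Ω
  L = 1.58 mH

Step 1 — Angular frequency: ω = 2π·f = 2π·1.06e+04 = 6.66e+04 rad/s.
Step 2 — Component impedances:
  R: Z = R = 20 Ω
  L: Z = jωL = j·6.66e+04·0.00158 = 0 + j105.2 Ω
Step 3 — Series combination: Z_total = R + L = 20 + j105.2 Ω = 107.1∠79.2° Ω.

Z = 20 + j105.2 Ω = 107.1∠79.2° Ω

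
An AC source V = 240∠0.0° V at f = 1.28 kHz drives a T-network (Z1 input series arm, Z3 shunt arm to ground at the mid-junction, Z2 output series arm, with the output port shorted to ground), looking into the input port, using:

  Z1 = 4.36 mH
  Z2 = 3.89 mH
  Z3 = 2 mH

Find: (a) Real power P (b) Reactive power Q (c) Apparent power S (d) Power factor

Step 1 — Angular frequency: ω = 2π·f = 2π·1280 = 8042 rad/s.
Step 2 — Component impedances:
  Z1: Z = jωL = j·8042·0.00436 = 0 + j35.07 Ω
  Z2: Z = jωL = j·8042·0.00389 = 0 + j31.29 Ω
  Z3: Z = jωL = j·8042·0.002 = 0 + j16.08 Ω
Step 3 — With the output port shorted to ground, the output series arm Z2 runs from the junction to ground; the shunt arm Z3 also runs from the junction to ground. They appear in parallel: Z3 || Z2 = 0 + j10.62 Ω.
Step 4 — Series with input arm Z1: Z_in = Z1 + (Z3 || Z2) = 0 + j45.69 Ω = 45.69∠90.0° Ω.
Step 5 — Source phasor: V = 240∠0.0° V = 240 V.
Step 6 — Current: I = V / Z = 0 - j5.253 A = 5.253∠-90.0° A.
Step 7 — Complex power: S = V·I* = 0 + j1261 VA.
Step 8 — Real power: P = Re(S) = 0 W.
Step 9 — Reactive power: Q = Im(S) = 1261 VAR.
Step 10 — Apparent power: |S| = 1261 VA.
Step 11 — Power factor: PF = P/|S| = 0 (lagging).

(a) P = 0 W  (b) Q = 1261 VAR  (c) S = 1261 VA  (d) PF = 0 (lagging)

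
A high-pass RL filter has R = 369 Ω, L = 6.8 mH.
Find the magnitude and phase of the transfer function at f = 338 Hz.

Step 1 — Angular frequency: ω = 2π·338 = 2124 rad/s.
Step 2 — Transfer function: H(jω) = jωL/(R + jωL).
Step 3 — Numerator jωL = j·14.44; denominator R + jωL = 369 + j14.44.
Step 4 — H = 0.001529 + j0.03908.
Step 5 — Magnitude: |H| = 0.03911 (-28.2 dB); phase: φ = 87.8°.

|H| = 0.03911 (-28.2 dB), φ = 87.8°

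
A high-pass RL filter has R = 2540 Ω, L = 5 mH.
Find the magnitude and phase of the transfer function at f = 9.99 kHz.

Step 1 — Angular frequency: ω = 2π·9990 = 6.277e+04 rad/s.
Step 2 — Transfer function: H(jω) = jωL/(R + jωL).
Step 3 — Numerator jωL = j·313.8; denominator R + jωL = 2540 + j313.8.
Step 4 — H = 0.01504 + j0.1217.
Step 5 — Magnitude: |H| = 0.1226 (-18.2 dB); phase: φ = 83.0°.

|H| = 0.1226 (-18.2 dB), φ = 83.0°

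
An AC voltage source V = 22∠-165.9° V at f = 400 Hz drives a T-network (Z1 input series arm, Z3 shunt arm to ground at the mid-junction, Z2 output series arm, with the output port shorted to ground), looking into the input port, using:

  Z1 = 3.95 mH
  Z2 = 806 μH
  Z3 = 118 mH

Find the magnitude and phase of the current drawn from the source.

Step 1 — Angular frequency: ω = 2π·f = 2π·400 = 2513 rad/s.
Step 2 — Component impedances:
  Z1: Z = jωL = j·2513·0.00395 = 0 + j9.927 Ω
  Z2: Z = jωL = j·2513·0.000806 = 0 + j2.026 Ω
  Z3: Z = jωL = j·2513·0.118 = 0 + j296.6 Ω
Step 3 — With the output port shorted to ground, the output series arm Z2 runs from the junction to ground; the shunt arm Z3 also runs from the junction to ground. They appear in parallel: Z3 || Z2 = 0 + j2.012 Ω.
Step 4 — Series with input arm Z1: Z_in = Z1 + (Z3 || Z2) = 0 + j11.94 Ω = 11.94∠90.0° Ω.
Step 5 — Source phasor: V = 22∠-165.9° V = -21.34 - j5.36 V.
Step 6 — Ohm's law: I = V / Z_total = (-21.34 - j5.36) / (0 + j11.94) = -0.4489 + j1.787 A.
Step 7 — Convert to polar: |I| = 1.843 A, ∠I = 104.1°.

I = 1.843∠104.1° A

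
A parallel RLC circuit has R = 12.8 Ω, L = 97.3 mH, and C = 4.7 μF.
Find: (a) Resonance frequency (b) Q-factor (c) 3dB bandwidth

Step 1 — Resonance: ω₀ = 1/√(LC) = 1/√(0.0973·4.7e-06) = 1479 rad/s.
Step 2 — f₀ = ω₀/(2π) = 235.4 Hz.
Step 3 — Parallel Q: Q = R/(ω₀L) = 12.8/(1479·0.0973) = 0.08896.
Step 4 — Bandwidth: Δω = ω₀/Q = 1.662e+04 rad/s; BW = Δω/(2π) = 2646 Hz.

(a) f₀ = 235.4 Hz  (b) Q = 0.08896  (c) BW = 2646 Hz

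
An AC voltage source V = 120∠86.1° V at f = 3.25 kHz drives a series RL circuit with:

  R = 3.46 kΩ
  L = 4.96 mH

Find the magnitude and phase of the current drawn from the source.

Step 1 — Angular frequency: ω = 2π·f = 2π·3250 = 2.042e+04 rad/s.
Step 2 — Component impedances:
  R: Z = R = 3460 Ω
  L: Z = jωL = j·2.042e+04·0.00496 = 0 + j101.3 Ω
Step 3 — Series combination: Z_total = R + L = 3460 + j101.3 Ω = 3461∠1.7° Ω.
Step 4 — Source phasor: V = 120∠86.1° V = 8.162 + j119.7 V.
Step 5 — Ohm's law: I = V / Z_total = (8.162 + j119.7) / (3460 + j101.3) = 0.003369 + j0.0345 A.
Step 6 — Convert to polar: |I| = 0.03467 A, ∠I = 84.4°.

I = 0.03467∠84.4° A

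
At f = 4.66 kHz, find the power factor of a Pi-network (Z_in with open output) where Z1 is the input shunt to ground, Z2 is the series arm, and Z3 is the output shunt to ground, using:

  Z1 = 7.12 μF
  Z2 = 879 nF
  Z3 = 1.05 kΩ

Step 1 — Angular frequency: ω = 2π·f = 2π·4660 = 2.928e+04 rad/s.
Step 2 — Component impedances:
  Z1: Z = 1/(jωC) = -j/(ω·C) = 0 - j4.797 Ω
  Z2: Z = 1/(jωC) = -j/(ω·C) = 0 - j38.85 Ω
  Z3: Z = R = 1050 Ω
Step 3 — With open output, the series arm Z2 and the output shunt Z3 appear in series to ground: Z2 + Z3 = 1050 - j38.85 Ω.
Step 4 — Parallel with input shunt Z1: Z_in = Z1 || (Z2 + Z3) = 0.02188 - j4.796 Ω = 4.796∠-89.7° Ω.
Step 5 — Power factor: PF = cos(φ) = Re(Z)/|Z| = 0.021876/4.796 = 0.004561.
Step 6 — Type: Im(Z) = -4.796 ⇒ leading (phase φ = -89.7°).

PF = 0.004561 (leading, φ = -89.7°)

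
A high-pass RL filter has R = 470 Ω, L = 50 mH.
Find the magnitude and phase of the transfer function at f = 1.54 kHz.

Step 1 — Angular frequency: ω = 2π·1540 = 9676 rad/s.
Step 2 — Transfer function: H(jω) = jωL/(R + jωL).
Step 3 — Numerator jωL = j·483.8; denominator R + jωL = 470 + j483.8.
Step 4 — H = 0.5145 + j0.4998.
Step 5 — Magnitude: |H| = 0.7173 (-2.9 dB); phase: φ = 44.2°.

|H| = 0.7173 (-2.9 dB), φ = 44.2°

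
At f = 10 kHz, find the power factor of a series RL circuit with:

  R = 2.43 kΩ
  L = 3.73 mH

Step 1 — Angular frequency: ω = 2π·f = 2π·1e+04 = 6.283e+04 rad/s.
Step 2 — Component impedances:
  R: Z = R = 2430 Ω
  L: Z = jωL = j·6.283e+04·0.00373 = 0 + j234.4 Ω
Step 3 — Series combination: Z_total = R + L = 2430 + j234.4 Ω = 2441∠5.5° Ω.
Step 4 — Power factor: PF = cos(φ) = Re(Z)/|Z| = 2430/2441.3 = 0.9954.
Step 5 — Type: Im(Z) = 234.4 ⇒ lagging (phase φ = 5.5°).

PF = 0.9954 (lagging, φ = 5.5°)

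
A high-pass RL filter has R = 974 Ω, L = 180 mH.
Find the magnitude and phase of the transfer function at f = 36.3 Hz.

Step 1 — Angular frequency: ω = 2π·36.3 = 228.1 rad/s.
Step 2 — Transfer function: H(jω) = jωL/(R + jωL).
Step 3 — Numerator jωL = j·41.05; denominator R + jωL = 974 + j41.05.
Step 4 — H = 0.001773 + j0.04208.
Step 5 — Magnitude: |H| = 0.04211 (-27.5 dB); phase: φ = 87.6°.

|H| = 0.04211 (-27.5 dB), φ = 87.6°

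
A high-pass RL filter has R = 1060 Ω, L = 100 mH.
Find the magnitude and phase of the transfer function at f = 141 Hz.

Step 1 — Angular frequency: ω = 2π·141 = 885.9 rad/s.
Step 2 — Transfer function: H(jω) = jωL/(R + jωL).
Step 3 — Numerator jωL = j·88.59; denominator R + jωL = 1060 + j88.59.
Step 4 — H = 0.006937 + j0.083.
Step 5 — Magnitude: |H| = 0.08329 (-21.6 dB); phase: φ = 85.2°.

|H| = 0.08329 (-21.6 dB), φ = 85.2°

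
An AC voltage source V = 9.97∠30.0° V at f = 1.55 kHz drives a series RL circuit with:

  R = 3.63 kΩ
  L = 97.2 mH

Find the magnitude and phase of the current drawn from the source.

Step 1 — Angular frequency: ω = 2π·f = 2π·1550 = 9739 rad/s.
Step 2 — Component impedances:
  R: Z = R = 3630 Ω
  L: Z = jωL = j·9739·0.0972 = 0 + j946.6 Ω
Step 3 — Series combination: Z_total = R + L = 3630 + j946.6 Ω = 3751∠14.6° Ω.
Step 4 — Source phasor: V = 9.97∠30.0° V = 8.634 + j4.985 V.
Step 5 — Ohm's law: I = V / Z_total = (8.634 + j4.985) / (3630 + j946.6) = 0.002562 + j0.000705 A.
Step 6 — Convert to polar: |I| = 0.002658 A, ∠I = 15.4°.

I = 0.002658∠15.4° A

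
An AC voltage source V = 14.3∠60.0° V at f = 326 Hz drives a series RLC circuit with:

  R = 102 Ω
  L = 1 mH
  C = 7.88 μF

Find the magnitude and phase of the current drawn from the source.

Step 1 — Angular frequency: ω = 2π·f = 2π·326 = 2048 rad/s.
Step 2 — Component impedances:
  R: Z = R = 102 Ω
  L: Z = jωL = j·2048·0.001 = 0 + j2.048 Ω
  C: Z = 1/(jωC) = -j/(ω·C) = 0 - j61.95 Ω
Step 3 — Series combination: Z_total = R + L + C = 102 - j59.91 Ω = 118.3∠-30.4° Ω.
Step 4 — Source phasor: V = 14.3∠60.0° V = 7.15 + j12.38 V.
Step 5 — Ohm's law: I = V / Z_total = (7.15 + j12.38) / (102 - j59.91) = -0.0009 + j0.1209 A.
Step 6 — Convert to polar: |I| = 0.1209 A, ∠I = 90.4°.

I = 0.1209∠90.4° A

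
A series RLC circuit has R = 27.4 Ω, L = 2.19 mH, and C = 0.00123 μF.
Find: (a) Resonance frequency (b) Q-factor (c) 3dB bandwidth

Step 1 — Resonance condition Im(Z)=0 gives ω₀ = 1/√(LC).
Step 2 — ω₀ = 1/√(0.00219·1.23e-09) = 6.093e+05 rad/s.
Step 3 — f₀ = ω₀/(2π) = 9.697e+04 Hz.
Step 4 — Series Q: Q = ω₀L/R = 6.093e+05·0.00219/27.4 = 48.7.
Step 5 — 3dB bandwidth: Δω = ω₀/Q = 1.251e+04 rad/s; BW = Δω/(2π) = 1991 Hz.

(a) f₀ = 9.697e+04 Hz  (b) Q = 48.7  (c) BW = 1991 Hz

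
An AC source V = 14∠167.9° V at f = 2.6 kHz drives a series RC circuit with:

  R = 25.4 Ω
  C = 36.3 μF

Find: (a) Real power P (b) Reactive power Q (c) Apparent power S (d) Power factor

Step 1 — Angular frequency: ω = 2π·f = 2π·2600 = 1.634e+04 rad/s.
Step 2 — Component impedances:
  R: Z = R = 25.4 Ω
  C: Z = 1/(jωC) = -j/(ω·C) = 0 - j1.686 Ω
Step 3 — Series combination: Z_total = R + C = 25.4 - j1.686 Ω = 25.46∠-3.8° Ω.
Step 4 — Source phasor: V = 14∠167.9° V = -13.69 + j2.935 V.
Step 5 — Current: I = V / Z = -0.5442 + j0.07941 A = 0.55∠171.7° A.
Step 6 — Complex power: S = V·I* = 7.683 - j0.5101 VA.
Step 7 — Real power: P = Re(S) = 7.683 W.
Step 8 — Reactive power: Q = Im(S) = -0.5101 VAR.
Step 9 — Apparent power: |S| = 7.7 VA.
Step 10 — Power factor: PF = P/|S| = 0.9978 (leading).

(a) P = 7.683 W  (b) Q = -0.5101 VAR  (c) S = 7.7 VA  (d) PF = 0.9978 (leading)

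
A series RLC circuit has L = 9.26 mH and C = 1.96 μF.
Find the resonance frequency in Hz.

Step 1 — Resonance condition Im(Z)=0 gives ω₀ = 1/√(LC).
Step 2 — ω₀ = 1/√(0.00926·1.96e-06) = 7423 rad/s.
Step 3 — f₀ = ω₀/(2π) = 1181 Hz.

f₀ = 1181 Hz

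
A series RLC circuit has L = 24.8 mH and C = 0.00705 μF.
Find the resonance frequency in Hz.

Step 1 — Resonance condition Im(Z)=0 gives ω₀ = 1/√(LC).
Step 2 — ω₀ = 1/√(0.0248·7.05e-09) = 7.563e+04 rad/s.
Step 3 — f₀ = ω₀/(2π) = 1.204e+04 Hz.

f₀ = 1.204e+04 Hz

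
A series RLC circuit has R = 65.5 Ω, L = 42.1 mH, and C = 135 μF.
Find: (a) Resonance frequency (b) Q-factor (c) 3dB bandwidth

Step 1 — Resonance condition Im(Z)=0 gives ω₀ = 1/√(LC).
Step 2 — ω₀ = 1/√(0.0421·0.000135) = 419.5 rad/s.
Step 3 — f₀ = ω₀/(2π) = 66.76 Hz.
Step 4 — Series Q: Q = ω₀L/R = 419.5·0.0421/65.5 = 0.2696.
Step 5 — 3dB bandwidth: Δω = ω₀/Q = 1556 rad/s; BW = Δω/(2π) = 247.6 Hz.

(a) f₀ = 66.76 Hz  (b) Q = 0.2696  (c) BW = 247.6 Hz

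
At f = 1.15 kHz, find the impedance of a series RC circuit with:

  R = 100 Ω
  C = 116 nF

Step 1 — Angular frequency: ω = 2π·f = 2π·1150 = 7226 rad/s.
Step 2 — Component impedances:
  R: Z = R = 100 Ω
  C: Z = 1/(jωC) = -j/(ω·C) = 0 - j1193 Ω
Step 3 — Series combination: Z_total = R + C = 100 - j1193 Ω = 1197∠-85.2° Ω.

Z = 100 - j1193 Ω = 1197∠-85.2° Ω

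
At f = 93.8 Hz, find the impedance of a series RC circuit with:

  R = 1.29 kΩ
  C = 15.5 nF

Step 1 — Angular frequency: ω = 2π·f = 2π·93.8 = 589.4 rad/s.
Step 2 — Component impedances:
  R: Z = R = 1290 Ω
  C: Z = 1/(jωC) = -j/(ω·C) = 0 - j1.095e+05 Ω
Step 3 — Series combination: Z_total = R + C = 1290 - j1.095e+05 Ω = 1.095e+05∠-89.3° Ω.

Z = 1290 - j1.095e+05 Ω = 1.095e+05∠-89.3° Ω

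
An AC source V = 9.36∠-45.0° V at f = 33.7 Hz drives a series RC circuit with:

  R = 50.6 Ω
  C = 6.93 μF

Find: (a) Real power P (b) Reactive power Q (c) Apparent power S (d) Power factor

Step 1 — Angular frequency: ω = 2π·f = 2π·33.7 = 211.7 rad/s.
Step 2 — Component impedances:
  R: Z = R = 50.6 Ω
  C: Z = 1/(jωC) = -j/(ω·C) = 0 - j681.5 Ω
Step 3 — Series combination: Z_total = R + C = 50.6 - j681.5 Ω = 683.4∠-85.8° Ω.
Step 4 — Source phasor: V = 9.36∠-45.0° V = 6.619 - j6.619 V.
Step 5 — Current: I = V / Z = 0.01038 + j0.008941 A = 0.0137∠40.8° A.
Step 6 — Complex power: S = V·I* = 0.009493 - j0.1279 VA.
Step 7 — Real power: P = Re(S) = 0.009493 W.
Step 8 — Reactive power: Q = Im(S) = -0.1279 VAR.
Step 9 — Apparent power: |S| = 0.1282 VA.
Step 10 — Power factor: PF = P/|S| = 0.07405 (leading).

(a) P = 0.009493 W  (b) Q = -0.1279 VAR  (c) S = 0.1282 VA  (d) PF = 0.07405 (leading)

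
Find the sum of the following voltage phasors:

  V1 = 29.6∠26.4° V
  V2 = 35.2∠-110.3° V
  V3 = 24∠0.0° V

Step 1 — Convert each phasor to rectangular form:
  V1 = 29.6·(cos(26.4°) + j·sin(26.4°)) = 26.51 + j13.16 V
  V2 = 35.2·(cos(-110.3°) + j·sin(-110.3°)) = -12.21 - j33.01 V
  V3 = 24·(cos(0.0°) + j·sin(0.0°)) = 24 V
Step 2 — Sum components: V_total = 38.3 - j19.85 V.
Step 3 — Convert to polar: |V_total| = 43.14 V, ∠V_total = -27.4°.

V_total = 43.14∠-27.4° V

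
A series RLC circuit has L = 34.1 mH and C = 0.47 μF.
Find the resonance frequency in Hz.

Step 1 — Resonance condition Im(Z)=0 gives ω₀ = 1/√(LC).
Step 2 — ω₀ = 1/√(0.0341·4.7e-07) = 7899 rad/s.
Step 3 — f₀ = ω₀/(2π) = 1257 Hz.

f₀ = 1257 Hz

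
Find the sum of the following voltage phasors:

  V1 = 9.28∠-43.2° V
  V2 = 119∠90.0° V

Step 1 — Convert each phasor to rectangular form:
  V1 = 9.28·(cos(-43.2°) + j·sin(-43.2°)) = 6.765 - j6.353 V
  V2 = 119·(cos(90.0°) + j·sin(90.0°)) = 0 + j119 V
Step 2 — Sum components: V_total = 6.765 + j112.6 V.
Step 3 — Convert to polar: |V_total| = 112.9 V, ∠V_total = 86.6°.

V_total = 112.9∠86.6° V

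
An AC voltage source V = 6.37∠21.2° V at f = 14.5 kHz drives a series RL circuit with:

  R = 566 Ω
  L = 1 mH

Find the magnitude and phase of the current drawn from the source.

Step 1 — Angular frequency: ω = 2π·f = 2π·1.45e+04 = 9.111e+04 rad/s.
Step 2 — Component impedances:
  R: Z = R = 566 Ω
  L: Z = jωL = j·9.111e+04·0.001 = 0 + j91.11 Ω
Step 3 — Series combination: Z_total = R + L = 566 + j91.11 Ω = 573.3∠9.1° Ω.
Step 4 — Source phasor: V = 6.37∠21.2° V = 5.939 + j2.304 V.
Step 5 — Ohm's law: I = V / Z_total = (5.939 + j2.304) / (566 + j91.11) = 0.01087 + j0.002321 A.
Step 6 — Convert to polar: |I| = 0.01111 A, ∠I = 12.1°.

I = 0.01111∠12.1° A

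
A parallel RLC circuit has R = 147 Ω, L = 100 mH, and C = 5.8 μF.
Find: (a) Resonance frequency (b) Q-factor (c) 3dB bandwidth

Step 1 — Resonance: ω₀ = 1/√(LC) = 1/√(0.1·5.8e-06) = 1313 rad/s.
Step 2 — f₀ = ω₀/(2π) = 209 Hz.
Step 3 — Parallel Q: Q = R/(ω₀L) = 147/(1313·0.1) = 1.12.
Step 4 — Bandwidth: Δω = ω₀/Q = 1173 rad/s; BW = Δω/(2π) = 186.7 Hz.

(a) f₀ = 209 Hz  (b) Q = 1.12  (c) BW = 186.7 Hz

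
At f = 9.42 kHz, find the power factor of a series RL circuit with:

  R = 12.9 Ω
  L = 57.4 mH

Step 1 — Angular frequency: ω = 2π·f = 2π·9420 = 5.919e+04 rad/s.
Step 2 — Component impedances:
  R: Z = R = 12.9 Ω
  L: Z = jωL = j·5.919e+04·0.0574 = 0 + j3397 Ω
Step 3 — Series combination: Z_total = R + L = 12.9 + j3397 Ω = 3397∠89.8° Ω.
Step 4 — Power factor: PF = cos(φ) = Re(Z)/|Z| = 12.9/3397 = 0.003797.
Step 5 — Type: Im(Z) = 3397 ⇒ lagging (phase φ = 89.8°).

PF = 0.003797 (lagging, φ = 89.8°)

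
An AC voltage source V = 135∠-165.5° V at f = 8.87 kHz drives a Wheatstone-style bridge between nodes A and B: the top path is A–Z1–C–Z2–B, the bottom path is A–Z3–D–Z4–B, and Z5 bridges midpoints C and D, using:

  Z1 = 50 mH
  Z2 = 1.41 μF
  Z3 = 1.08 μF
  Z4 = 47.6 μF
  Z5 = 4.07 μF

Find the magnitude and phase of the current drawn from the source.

Step 1 — Angular frequency: ω = 2π·f = 2π·8870 = 5.573e+04 rad/s.
Step 2 — Component impedances:
  Z1: Z = jωL = j·5.573e+04·0.05 = 0 + j2787 Ω
  Z2: Z = 1/(jωC) = -j/(ω·C) = 0 - j12.73 Ω
  Z3: Z = 1/(jωC) = -j/(ω·C) = 0 - j16.61 Ω
  Z4: Z = 1/(jωC) = -j/(ω·C) = 0 - j0.377 Ω
  Z5: Z = 1/(jωC) = -j/(ω·C) = 0 - j4.409 Ω
Step 3 — Bridge requires nodal analysis (the Z5 bridge couples midpoints C and D, so the two paths cannot be reduced to a simple series/parallel combination). Setting node B to ground and injecting 1 A at node A, the 3-node admittance system at A, C, D solves to V_A = Z_AB = 0 - j17.08 Ω = 17.08∠-90.0° Ω.
Step 4 — Source phasor: V = 135∠-165.5° V = -130.7 - j33.8 V.
Step 5 — Ohm's law: I = V / Z_total = (-130.7 - j33.8) / (0 - j17.08) = 1.979 - j7.651 A.
Step 6 — Convert to polar: |I| = 7.902 A, ∠I = -75.5°.

I = 7.902∠-75.5° A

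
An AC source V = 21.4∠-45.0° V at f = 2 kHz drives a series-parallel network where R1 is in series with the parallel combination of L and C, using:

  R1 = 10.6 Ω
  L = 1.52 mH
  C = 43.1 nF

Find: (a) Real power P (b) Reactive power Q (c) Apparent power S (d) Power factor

Step 1 — Angular frequency: ω = 2π·f = 2π·2000 = 1.257e+04 rad/s.
Step 2 — Component impedances:
  R1: Z = R = 10.6 Ω
  L: Z = jωL = j·1.257e+04·0.00152 = 0 + j19.1 Ω
  C: Z = 1/(jωC) = -j/(ω·C) = 0 - j1846 Ω
Step 3 — Parallel branch: L || C = 1/(1/L + 1/C) = 0 + j19.3 Ω.
Step 4 — Series with R1: Z_total = R1 + (L || C) = 10.6 + j19.3 Ω = 22.02∠61.2° Ω.
Step 5 — Source phasor: V = 21.4∠-45.0° V = 15.13 - j15.13 V.
Step 6 — Current: I = V / Z = -0.2715 - j0.9332 A = 0.9719∠-106.2° A.
Step 7 — Complex power: S = V·I* = 10.01 + j18.23 VA.
Step 8 — Real power: P = Re(S) = 10.01 W.
Step 9 — Reactive power: Q = Im(S) = 18.23 VAR.
Step 10 — Apparent power: |S| = 20.8 VA.
Step 11 — Power factor: PF = P/|S| = 0.4814 (lagging).

(a) P = 10.01 W  (b) Q = 18.23 VAR  (c) S = 20.8 VA  (d) PF = 0.4814 (lagging)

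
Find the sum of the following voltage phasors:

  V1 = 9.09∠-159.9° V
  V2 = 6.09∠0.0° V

Step 1 — Convert each phasor to rectangular form:
  V1 = 9.09·(cos(-159.9°) + j·sin(-159.9°)) = -8.536 - j3.124 V
  V2 = 6.09·(cos(0.0°) + j·sin(0.0°)) = 6.09 V
Step 2 — Sum components: V_total = -2.446 - j3.124 V.
Step 3 — Convert to polar: |V_total| = 3.968 V, ∠V_total = -128.1°.

V_total = 3.968∠-128.1° V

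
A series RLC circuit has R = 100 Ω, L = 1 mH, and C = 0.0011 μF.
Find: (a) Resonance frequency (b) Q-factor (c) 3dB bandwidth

Step 1 — Resonance condition Im(Z)=0 gives ω₀ = 1/√(LC).
Step 2 — ω₀ = 1/√(0.001·1.1e-09) = 9.535e+05 rad/s.
Step 3 — f₀ = ω₀/(2π) = 1.517e+05 Hz.
Step 4 — Series Q: Q = ω₀L/R = 9.535e+05·0.001/100 = 9.535.
Step 5 — 3dB bandwidth: Δω = ω₀/Q = 1e+05 rad/s; BW = Δω/(2π) = 1.592e+04 Hz.

(a) f₀ = 1.517e+05 Hz  (b) Q = 9.535  (c) BW = 1.592e+04 Hz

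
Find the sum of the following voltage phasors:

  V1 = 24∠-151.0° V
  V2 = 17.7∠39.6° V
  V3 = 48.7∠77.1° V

Step 1 — Convert each phasor to rectangular form:
  V1 = 24·(cos(-151.0°) + j·sin(-151.0°)) = -20.99 - j11.64 V
  V2 = 17.7·(cos(39.6°) + j·sin(39.6°)) = 13.64 + j11.28 V
  V3 = 48.7·(cos(77.1°) + j·sin(77.1°)) = 10.87 + j47.47 V
Step 2 — Sum components: V_total = 3.519 + j47.12 V.
Step 3 — Convert to polar: |V_total| = 47.25 V, ∠V_total = 85.7°.

V_total = 47.25∠85.7° V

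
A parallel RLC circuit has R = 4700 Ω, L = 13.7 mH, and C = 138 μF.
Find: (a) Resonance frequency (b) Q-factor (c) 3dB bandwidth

Step 1 — Resonance: ω₀ = 1/√(LC) = 1/√(0.0137·0.000138) = 727.3 rad/s.
Step 2 — f₀ = ω₀/(2π) = 115.7 Hz.
Step 3 — Parallel Q: Q = R/(ω₀L) = 4700/(727.3·0.0137) = 471.7.
Step 4 — Bandwidth: Δω = ω₀/Q = 1.542 rad/s; BW = Δω/(2π) = 0.2454 Hz.

(a) f₀ = 115.7 Hz  (b) Q = 471.7  (c) BW = 0.2454 Hz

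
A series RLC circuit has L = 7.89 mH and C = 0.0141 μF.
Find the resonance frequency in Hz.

Step 1 — Resonance condition Im(Z)=0 gives ω₀ = 1/√(LC).
Step 2 — ω₀ = 1/√(0.00789·1.41e-08) = 9.481e+04 rad/s.
Step 3 — f₀ = ω₀/(2π) = 1.509e+04 Hz.

f₀ = 1.509e+04 Hz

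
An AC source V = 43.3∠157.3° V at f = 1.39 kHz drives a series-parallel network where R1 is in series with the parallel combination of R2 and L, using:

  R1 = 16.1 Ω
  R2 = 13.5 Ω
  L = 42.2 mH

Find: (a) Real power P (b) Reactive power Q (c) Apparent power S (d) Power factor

Step 1 — Angular frequency: ω = 2π·f = 2π·1390 = 8734 rad/s.
Step 2 — Component impedances:
  R1: Z = R = 16.1 Ω
  R2: Z = R = 13.5 Ω
  L: Z = jωL = j·8734·0.0422 = 0 + j368.6 Ω
Step 3 — Parallel branch: R2 || L = 1/(1/R2 + 1/L) = 13.48 + j0.4938 Ω.
Step 4 — Series with R1: Z_total = R1 + (R2 || L) = 29.58 + j0.4938 Ω = 29.59∠1.0° Ω.
Step 5 — Source phasor: V = 43.3∠157.3° V = -39.95 + j16.71 V.
Step 6 — Current: I = V / Z = -1.341 + j0.5872 A = 1.464∠156.3° A.
Step 7 — Complex power: S = V·I* = 63.36 + j1.058 VA.
Step 8 — Real power: P = Re(S) = 63.36 W.
Step 9 — Reactive power: Q = Im(S) = 1.058 VAR.
Step 10 — Apparent power: |S| = 63.37 VA.
Step 11 — Power factor: PF = P/|S| = 0.9999 (lagging).

(a) P = 63.36 W  (b) Q = 1.058 VAR  (c) S = 63.37 VA  (d) PF = 0.9999 (lagging)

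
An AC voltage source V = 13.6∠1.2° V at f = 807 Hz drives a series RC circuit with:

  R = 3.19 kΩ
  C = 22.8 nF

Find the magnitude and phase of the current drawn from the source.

Step 1 — Angular frequency: ω = 2π·f = 2π·807 = 5071 rad/s.
Step 2 — Component impedances:
  R: Z = R = 3190 Ω
  C: Z = 1/(jωC) = -j/(ω·C) = 0 - j8650 Ω
Step 3 — Series combination: Z_total = R + C = 3190 - j8650 Ω = 9219∠-69.8° Ω.
Step 4 — Source phasor: V = 13.6∠1.2° V = 13.6 + j0.2848 V.
Step 5 — Ohm's law: I = V / Z_total = (13.6 + j0.2848) / (3190 - j8650) = 0.0004813 + j0.001394 A.
Step 6 — Convert to polar: |I| = 0.001475 A, ∠I = 71.0°.

I = 0.001475∠71.0° A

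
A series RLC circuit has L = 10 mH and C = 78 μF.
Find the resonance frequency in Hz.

Step 1 — Resonance condition Im(Z)=0 gives ω₀ = 1/√(LC).
Step 2 — ω₀ = 1/√(0.01·7.8e-05) = 1132 rad/s.
Step 3 — f₀ = ω₀/(2π) = 180.2 Hz.

f₀ = 180.2 Hz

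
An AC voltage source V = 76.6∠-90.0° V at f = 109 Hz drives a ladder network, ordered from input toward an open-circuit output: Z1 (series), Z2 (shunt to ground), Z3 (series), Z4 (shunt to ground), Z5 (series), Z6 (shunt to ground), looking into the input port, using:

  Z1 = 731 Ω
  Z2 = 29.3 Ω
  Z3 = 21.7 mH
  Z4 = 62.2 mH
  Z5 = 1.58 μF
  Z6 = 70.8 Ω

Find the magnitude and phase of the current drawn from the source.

Step 1 — Angular frequency: ω = 2π·f = 2π·109 = 684.9 rad/s.
Step 2 — Component impedances:
  Z1: Z = R = 731 Ω
  Z2: Z = R = 29.3 Ω
  Z3: Z = jωL = j·684.9·0.0217 = 0 + j14.86 Ω
  Z4: Z = jωL = j·684.9·0.0622 = 0 + j42.6 Ω
  Z5: Z = 1/(jωC) = -j/(ω·C) = 0 - j924.1 Ω
  Z6: Z = R = 70.8 Ω
Step 3 — Ladder network (open output): work backward from the far end, alternating series and parallel combinations. Z_in = 754.6 + j11.59 Ω = 754.7∠0.9° Ω.
Step 4 — Source phasor: V = 76.6∠-90.0° V = 0 - j76.6 V.
Step 5 — Ohm's law: I = V / Z_total = (0 - j76.6) / (754.6 + j11.59) = -0.001558 - j0.1015 A.
Step 6 — Convert to polar: |I| = 0.1015 A, ∠I = -90.9°.

I = 0.1015∠-90.9° A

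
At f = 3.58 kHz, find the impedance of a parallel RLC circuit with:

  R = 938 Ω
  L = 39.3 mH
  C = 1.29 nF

Step 1 — Angular frequency: ω = 2π·f = 2π·3580 = 2.249e+04 rad/s.
Step 2 — Component impedances:
  R: Z = R = 938 Ω
  L: Z = jωL = j·2.249e+04·0.0393 = 0 + j884 Ω
  C: Z = 1/(jωC) = -j/(ω·C) = 0 - j3.446e+04 Ω
Step 3 — Parallel combination: 1/Z_total = 1/R + 1/L + 1/C; Z_total = 453.4 + j468.7 Ω = 652.1∠46.0° Ω.

Z = 453.4 + j468.7 Ω = 652.1∠46.0° Ω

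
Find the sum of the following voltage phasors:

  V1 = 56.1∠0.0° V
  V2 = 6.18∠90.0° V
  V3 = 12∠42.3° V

Step 1 — Convert each phasor to rectangular form:
  V1 = 56.1·(cos(0.0°) + j·sin(0.0°)) = 56.1 V
  V2 = 6.18·(cos(90.0°) + j·sin(90.0°)) = 0 + j6.18 V
  V3 = 12·(cos(42.3°) + j·sin(42.3°)) = 8.876 + j8.076 V
Step 2 — Sum components: V_total = 64.98 + j14.26 V.
Step 3 — Convert to polar: |V_total| = 66.52 V, ∠V_total = 12.4°.

V_total = 66.52∠12.4° V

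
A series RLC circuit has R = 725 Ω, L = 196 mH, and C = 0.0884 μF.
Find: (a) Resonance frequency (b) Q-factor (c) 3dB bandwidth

Step 1 — Resonance: ω₀ = 1/√(LC) = 1/√(0.196·8.84e-08) = 7597 rad/s.
Step 2 — f₀ = ω₀/(2π) = 1209 Hz.
Step 3 — Series Q: Q = ω₀L/R = 7597·0.196/725 = 2.054.
Step 4 — Bandwidth: Δω = ω₀/Q = 3699 rad/s; BW = Δω/(2π) = 588.7 Hz.

(a) f₀ = 1209 Hz  (b) Q = 2.054  (c) BW = 588.7 Hz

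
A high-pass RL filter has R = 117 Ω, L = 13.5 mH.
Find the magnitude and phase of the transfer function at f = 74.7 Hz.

Step 1 — Angular frequency: ω = 2π·74.7 = 469.4 rad/s.
Step 2 — Transfer function: H(jω) = jωL/(R + jωL).
Step 3 — Numerator jωL = j·6.336; denominator R + jωL = 117 + j6.336.
Step 4 — H = 0.002924 + j0.054.
Step 5 — Magnitude: |H| = 0.05408 (-25.3 dB); phase: φ = 86.9°.

|H| = 0.05408 (-25.3 dB), φ = 86.9°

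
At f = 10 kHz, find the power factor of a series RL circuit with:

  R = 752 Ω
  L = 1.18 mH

Step 1 — Angular frequency: ω = 2π·f = 2π·1e+04 = 6.283e+04 rad/s.
Step 2 — Component impedances:
  R: Z = R = 752 Ω
  L: Z = jωL = j·6.283e+04·0.00118 = 0 + j74.14 Ω
Step 3 — Series combination: Z_total = R + L = 752 + j74.14 Ω = 755.6∠5.6° Ω.
Step 4 — Power factor: PF = cos(φ) = Re(Z)/|Z| = 752/755.6 = 0.9952.
Step 5 — Type: Im(Z) = 74.14 ⇒ lagging (phase φ = 5.6°).

PF = 0.9952 (lagging, φ = 5.6°)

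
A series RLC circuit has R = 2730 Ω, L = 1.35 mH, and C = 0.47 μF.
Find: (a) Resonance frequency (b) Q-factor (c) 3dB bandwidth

Step 1 — Resonance: ω₀ = 1/√(LC) = 1/√(0.00135·4.7e-07) = 3.97e+04 rad/s.
Step 2 — f₀ = ω₀/(2π) = 6318 Hz.
Step 3 — Series Q: Q = ω₀L/R = 3.97e+04·0.00135/2730 = 0.01963.
Step 4 — Bandwidth: Δω = ω₀/Q = 2.022e+06 rad/s; BW = Δω/(2π) = 3.218e+05 Hz.

(a) f₀ = 6318 Hz  (b) Q = 0.01963  (c) BW = 3.218e+05 Hz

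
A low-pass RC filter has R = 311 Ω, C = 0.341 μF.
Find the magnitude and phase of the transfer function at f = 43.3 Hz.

Step 1 — Angular frequency: ω = 2π·43.3 = 272.1 rad/s.
Step 2 — Transfer function: H(jω) = 1/(1 + jωRC).
Step 3 — Denominator: 1 + jωRC = 1 + j·272.1·311·3.41e-07 = 1 + j0.02885.
Step 4 — H = 0.9992 - j0.02883.
Step 5 — Magnitude: |H| = 0.9996 (-0.0 dB); phase: φ = -1.7°.

|H| = 0.9996 (-0.0 dB), φ = -1.7°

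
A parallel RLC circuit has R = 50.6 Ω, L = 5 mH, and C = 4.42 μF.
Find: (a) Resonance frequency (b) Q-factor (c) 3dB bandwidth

Step 1 — Resonance: ω₀ = 1/√(LC) = 1/√(0.005·4.42e-06) = 6727 rad/s.
Step 2 — f₀ = ω₀/(2π) = 1071 Hz.
Step 3 — Parallel Q: Q = R/(ω₀L) = 50.6/(6727·0.005) = 1.504.
Step 4 — Bandwidth: Δω = ω₀/Q = 4471 rad/s; BW = Δω/(2π) = 711.6 Hz.

(a) f₀ = 1071 Hz  (b) Q = 1.504  (c) BW = 711.6 Hz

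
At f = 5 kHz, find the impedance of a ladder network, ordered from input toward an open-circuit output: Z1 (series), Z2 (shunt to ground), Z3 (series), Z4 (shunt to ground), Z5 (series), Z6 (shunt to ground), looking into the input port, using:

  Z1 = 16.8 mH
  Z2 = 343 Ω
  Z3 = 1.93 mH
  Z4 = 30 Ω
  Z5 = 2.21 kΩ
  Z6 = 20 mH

Step 1 — Angular frequency: ω = 2π·f = 2π·5000 = 3.142e+04 rad/s.
Step 2 — Component impedances:
  Z1: Z = jωL = j·3.142e+04·0.0168 = 0 + j527.8 Ω
  Z2: Z = R = 343 Ω
  Z3: Z = jωL = j·3.142e+04·0.00193 = 0 + j60.63 Ω
  Z4: Z = R = 30 Ω
  Z5: Z = R = 2210 Ω
  Z6: Z = jωL = j·3.142e+04·0.02 = 0 + j628.3 Ω
Step 3 — Ladder network (open output): work backward from the far end, alternating series and parallel combinations. Z_in = 35.44 + j577.9 Ω = 579∠86.5° Ω.

Z = 35.44 + j577.9 Ω = 579∠86.5° Ω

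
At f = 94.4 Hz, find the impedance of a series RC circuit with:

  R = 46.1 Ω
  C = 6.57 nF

Step 1 — Angular frequency: ω = 2π·f = 2π·94.4 = 593.1 rad/s.
Step 2 — Component impedances:
  R: Z = R = 46.1 Ω
  C: Z = 1/(jωC) = -j/(ω·C) = 0 - j2.566e+05 Ω
Step 3 — Series combination: Z_total = R + C = 46.1 - j2.566e+05 Ω = 2.566e+05∠-90.0° Ω.

Z = 46.1 - j2.566e+05 Ω = 2.566e+05∠-90.0° Ω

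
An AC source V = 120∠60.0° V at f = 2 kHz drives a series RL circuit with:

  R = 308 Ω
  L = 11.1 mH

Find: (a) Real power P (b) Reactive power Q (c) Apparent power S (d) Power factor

Step 1 — Angular frequency: ω = 2π·f = 2π·2000 = 1.257e+04 rad/s.
Step 2 — Component impedances:
  R: Z = R = 308 Ω
  L: Z = jωL = j·1.257e+04·0.0111 = 0 + j139.5 Ω
Step 3 — Series combination: Z_total = R + L = 308 + j139.5 Ω = 338.1∠24.4° Ω.
Step 4 — Source phasor: V = 120∠60.0° V = 60 + j103.9 V.
Step 5 — Current: I = V / Z = 0.2885 + j0.2068 A = 0.3549∠35.6° A.
Step 6 — Complex power: S = V·I* = 38.8 + j17.57 VA.
Step 7 — Real power: P = Re(S) = 38.8 W.
Step 8 — Reactive power: Q = Im(S) = 17.57 VAR.
Step 9 — Apparent power: |S| = 42.59 VA.
Step 10 — Power factor: PF = P/|S| = 0.9109 (lagging).

(a) P = 38.8 W  (b) Q = 17.57 VAR  (c) S = 42.59 VA  (d) PF = 0.9109 (lagging)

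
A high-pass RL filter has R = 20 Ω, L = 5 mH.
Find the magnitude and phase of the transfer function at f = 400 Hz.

Step 1 — Angular frequency: ω = 2π·400 = 2513 rad/s.
Step 2 — Transfer function: H(jω) = jωL/(R + jωL).
Step 3 — Numerator jωL = j·12.57; denominator R + jωL = 20 + j12.57.
Step 4 — H = 0.283 + j0.4505.
Step 5 — Magnitude: |H| = 0.532 (-5.5 dB); phase: φ = 57.9°.

|H| = 0.532 (-5.5 dB), φ = 57.9°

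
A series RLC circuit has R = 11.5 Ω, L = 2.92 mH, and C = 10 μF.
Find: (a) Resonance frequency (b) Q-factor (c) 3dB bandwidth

Step 1 — Resonance: ω₀ = 1/√(LC) = 1/√(0.00292·1e-05) = 5852 rad/s.
Step 2 — f₀ = ω₀/(2π) = 931.4 Hz.
Step 3 — Series Q: Q = ω₀L/R = 5852·0.00292/11.5 = 1.486.
Step 4 — Bandwidth: Δω = ω₀/Q = 3938 rad/s; BW = Δω/(2π) = 626.8 Hz.

(a) f₀ = 931.4 Hz  (b) Q = 1.486  (c) BW = 626.8 Hz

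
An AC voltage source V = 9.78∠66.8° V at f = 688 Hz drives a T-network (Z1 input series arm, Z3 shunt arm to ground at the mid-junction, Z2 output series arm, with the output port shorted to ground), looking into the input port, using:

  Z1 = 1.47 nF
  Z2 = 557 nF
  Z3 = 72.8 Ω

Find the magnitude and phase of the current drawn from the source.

Step 1 — Angular frequency: ω = 2π·f = 2π·688 = 4323 rad/s.
Step 2 — Component impedances:
  Z1: Z = 1/(jωC) = -j/(ω·C) = 0 - j1.574e+05 Ω
  Z2: Z = 1/(jωC) = -j/(ω·C) = 0 - j415.3 Ω
  Z3: Z = R = 72.8 Ω
Step 3 — With the output port shorted to ground, the output series arm Z2 runs from the junction to ground; the shunt arm Z3 also runs from the junction to ground. They appear in parallel: Z3 || Z2 = 70.63 - j12.38 Ω.
Step 4 — Series with input arm Z1: Z_in = Z1 + (Z3 || Z2) = 70.63 - j1.574e+05 Ω = 1.574e+05∠-90.0° Ω.
Step 5 — Source phasor: V = 9.78∠66.8° V = 3.853 + j8.989 V.
Step 6 — Ohm's law: I = V / Z_total = (3.853 + j8.989) / (70.63 - j1.574e+05) = -5.711e-05 + j2.451e-05 A.
Step 7 — Convert to polar: |I| = 6.214e-05 A, ∠I = 156.8°.

I = 6.214e-05∠156.8° A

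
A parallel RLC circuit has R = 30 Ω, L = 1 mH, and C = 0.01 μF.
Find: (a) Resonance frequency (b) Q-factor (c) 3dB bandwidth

Step 1 — Resonance: ω₀ = 1/√(LC) = 1/√(0.001·1e-08) = 3.162e+05 rad/s.
Step 2 — f₀ = ω₀/(2π) = 5.033e+04 Hz.
Step 3 — Parallel Q: Q = R/(ω₀L) = 30/(3.162e+05·0.001) = 0.09487.
Step 4 — Bandwidth: Δω = ω₀/Q = 3.333e+06 rad/s; BW = Δω/(2π) = 5.305e+05 Hz.

(a) f₀ = 5.033e+04 Hz  (b) Q = 0.09487  (c) BW = 5.305e+05 Hz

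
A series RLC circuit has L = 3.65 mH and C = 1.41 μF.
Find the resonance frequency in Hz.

Step 1 — Resonance condition Im(Z)=0 gives ω₀ = 1/√(LC).
Step 2 — ω₀ = 1/√(0.00365·1.41e-06) = 1.394e+04 rad/s.
Step 3 — f₀ = ω₀/(2π) = 2219 Hz.

f₀ = 2219 Hz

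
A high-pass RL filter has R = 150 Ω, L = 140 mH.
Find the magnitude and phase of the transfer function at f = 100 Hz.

Step 1 — Angular frequency: ω = 2π·100 = 628.3 rad/s.
Step 2 — Transfer function: H(jω) = jωL/(R + jωL).
Step 3 — Numerator jωL = j·87.96; denominator R + jωL = 150 + j87.96.
Step 4 — H = 0.2559 + j0.4364.
Step 5 — Magnitude: |H| = 0.5059 (-5.9 dB); phase: φ = 59.6°.

|H| = 0.5059 (-5.9 dB), φ = 59.6°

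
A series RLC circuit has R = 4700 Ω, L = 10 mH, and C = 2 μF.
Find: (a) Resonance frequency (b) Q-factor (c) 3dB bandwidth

Step 1 — Resonance condition Im(Z)=0 gives ω₀ = 1/√(LC).
Step 2 — ω₀ = 1/√(0.01·2e-06) = 7071 rad/s.
Step 3 — f₀ = ω₀/(2π) = 1125 Hz.
Step 4 — Series Q: Q = ω₀L/R = 7071·0.01/4700 = 0.01504.
Step 5 — 3dB bandwidth: Δω = ω₀/Q = 4.7e+05 rad/s; BW = Δω/(2π) = 7.48e+04 Hz.

(a) f₀ = 1125 Hz  (b) Q = 0.01504  (c) BW = 7.48e+04 Hz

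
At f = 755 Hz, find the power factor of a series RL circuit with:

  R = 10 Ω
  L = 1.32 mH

Step 1 — Angular frequency: ω = 2π·f = 2π·755 = 4744 rad/s.
Step 2 — Component impedances:
  R: Z = R = 10 Ω
  L: Z = jωL = j·4744·0.00132 = 0 + j6.262 Ω
Step 3 — Series combination: Z_total = R + L = 10 + j6.262 Ω = 11.8∠32.1° Ω.
Step 4 — Power factor: PF = cos(φ) = Re(Z)/|Z| = 10/11.8 = 0.8475.
Step 5 — Type: Im(Z) = 6.262 ⇒ lagging (phase φ = 32.1°).

PF = 0.8475 (lagging, φ = 32.1°)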